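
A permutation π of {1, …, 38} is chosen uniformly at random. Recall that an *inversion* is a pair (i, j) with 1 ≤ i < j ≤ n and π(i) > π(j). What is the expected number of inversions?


Write X = Σ X_I over the C(38, 2) = 703 pairs i < j, with X_I the indicator of one inversion.
There are 703 indicators.
For each fixed pair i < j, the values π(i) and π(j) are two distinct elements of {1, …, 38} in uniformly random order; by symmetry P[π(i) > π(j)] = 1/2.
By linearity: E[X] = 703 · (1/2) = C(38, 2) · (1/2) = 703/2 = 703/2 ≈ 351.500.

E[X] = 703/2 = 351.500.


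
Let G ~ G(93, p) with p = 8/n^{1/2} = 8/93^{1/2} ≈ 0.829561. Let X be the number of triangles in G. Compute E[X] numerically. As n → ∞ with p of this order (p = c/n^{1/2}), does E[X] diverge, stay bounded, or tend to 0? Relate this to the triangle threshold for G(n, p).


Number of potential triangles: C(93, 3) = 129766.
Each occurs with probability p³ ≈ (0.829561)³ ≈ 5.70880933e-01.
By linearity: E[X] = C(93, 3)·p³ ≈ 129766 · 5.70880933e-01 ≈ 74080.935153.
Since α = 1/2 < 1, p = c/n^{1/2} ≫ 1/n is above the triangle threshold p ~ 1/n. Asymptotically E[X] ~ (c³/6)·n^{3(1−α)} = (8³/6)·n^{1.5} → ∞; triangles are abundant w.h.p.

E[X] ≈ 74080.935153; in regime p = Θ(1/n^{1/2}) E[X] diverges (above the triangle threshold p ~ 1/n).


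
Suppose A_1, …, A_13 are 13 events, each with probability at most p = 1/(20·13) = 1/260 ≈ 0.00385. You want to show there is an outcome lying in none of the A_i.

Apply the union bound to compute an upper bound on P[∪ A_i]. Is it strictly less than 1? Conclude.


Union bound: P[∪_{i=1}^{13} A_i] ≤ Σ_i P[A_i] ≤ 13·p = 13·(1/260) = 1/20.
Numerically: 1/20 ≈ 0.05000.
Is 1/20 < 1? YES.
Since P[∪ A_i] ≤ 1/20 < 1, the complement has P[∩ A_i^c] ≥ 1 − 1/20 = 19/20 > 0, so some outcome avoids every A_i.

13·p = 1/20 ≈ 0.05000; existence CERTIFIED by the union bound.


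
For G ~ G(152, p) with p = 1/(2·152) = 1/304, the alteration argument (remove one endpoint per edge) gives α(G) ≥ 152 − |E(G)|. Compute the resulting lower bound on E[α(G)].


E[|E(G)|] = C(152, 2)·p = 11476 · (1/304) = 151/4.
E[α(G)] ≥ n − E[|E(G)|] = 152 − 151/4 = 457/4.
Numerically: ≈ 114.25000.
(This is only a lower bound; the true E[α(G)] may be larger.)

E[α(G)] ≥ 457/4 ≈ 114.25000.


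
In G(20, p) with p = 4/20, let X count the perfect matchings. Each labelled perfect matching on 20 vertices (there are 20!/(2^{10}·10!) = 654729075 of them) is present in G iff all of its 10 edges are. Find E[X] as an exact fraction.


K_20 has 20!/(2^{10}·10!) = 654729075 labelled perfect matchings.
For each such perfect matching H, let X_H = 1 if all 10 edges of H are present in G. Then P[X_H = 1] = p^{10} = (1/5)^{10} = 1/9765625.
By linearity of expectation: E[X] = Σ_H E[X_H] = 654729075 · p^{10} = 654729075 · 1/9765625 = 26189163/390625.
Numerically: E[X] ≈ 67.0443.

E[X] = 654729075 · (1/5)^{10} = 26189163/390625 ≈ 67.0443.


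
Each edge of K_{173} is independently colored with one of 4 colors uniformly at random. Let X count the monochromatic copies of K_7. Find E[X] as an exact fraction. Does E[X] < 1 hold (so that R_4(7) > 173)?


E[X] = C(173, 7) · 4^{1 − 21} = 813769676772 · 4^{−20} = 813769676772/1099511627776.
As a reduced fraction: E[X] = 203442419193/274877906944 ≈ 0.74012.
Is E[X] < 1? YES.
Since E[X] < 1, there exists a 4-coloring of K_{173} with no monochromatic K_7; hence R_4(7) > 173.

E[X] = 203442419193/274877906944 ≈ 0.74012; E[X] < 1, so R_4(7) > 173.


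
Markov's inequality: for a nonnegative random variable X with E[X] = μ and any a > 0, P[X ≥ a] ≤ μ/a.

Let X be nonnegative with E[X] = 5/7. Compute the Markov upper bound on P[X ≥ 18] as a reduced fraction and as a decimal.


μ = E[X] = 5/7, a = 18.
Markov: P[X ≥ 18] ≤ μ/a = (5/7)/18 = 5/126.
Numerically: ≈ 0.03968.
(Since a = 18 > μ = 0.71429, the bound 5/126 is < 1 and informative.)

P[X ≥ 18] ≤ 5/126 ≈ 0.03968.


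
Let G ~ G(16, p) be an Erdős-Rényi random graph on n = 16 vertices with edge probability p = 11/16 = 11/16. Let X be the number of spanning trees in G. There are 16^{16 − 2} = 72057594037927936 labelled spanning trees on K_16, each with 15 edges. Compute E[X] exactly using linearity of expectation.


K_16 has 16^{16 − 2} = 72057594037927936 labelled spanning trees.
For each such spanning tree H, let X_H = 1 if all 15 edges of H are present in G. Then P[X_H = 1] = p^{15} = (11/16)^{15} = 4177248169415651/1152921504606846976.
By linearity of expectation: E[X] = Σ_H E[X_H] = 72057594037927936 · p^{15} = 72057594037927936 · 4177248169415651/1152921504606846976 = 4177248169415651/16.
Numerically: E[X] ≈ 2.61078e+14.

E[X] = 72057594037927936 · (11/16)^{15} = 4177248169415651/16 ≈ 2.61078e+14.


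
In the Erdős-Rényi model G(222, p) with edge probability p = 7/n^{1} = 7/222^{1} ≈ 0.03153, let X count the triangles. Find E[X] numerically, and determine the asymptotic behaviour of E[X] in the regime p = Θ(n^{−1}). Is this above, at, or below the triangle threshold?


Number of potential triangles: C(222, 3) = 1798940.
Each occurs with probability p³ ≈ (0.03153)³ ≈ 3.134983e-05.
By linearity: E[X] = C(222, 3)·p³ ≈ 1798940 · 3.134983e-05 ≈ 56.3965.
Here α = 1, so p = 7/n is exactly at the triangle threshold p ~ 1/n. Asymptotically E[X] → c³/6 = 7³/6 = 343/6 ≈ 57.1667, a bounded constant. In this regime the triangle count is asymptotically Poisson(c³/6).

E[X] ≈ 56.3965; in regime p = Θ(1/n^{1}) E[X] stays bounded (at the triangle threshold p ~ 1/n).


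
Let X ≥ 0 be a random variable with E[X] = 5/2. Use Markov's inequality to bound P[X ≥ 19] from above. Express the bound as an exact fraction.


μ = E[X] = 5/2, a = 19.
Markov: P[X ≥ 19] ≤ μ/a = (5/2)/19 = 5/38.
Numerically: ≈ 0.13158.
(Since a = 19 > μ = 2.50000, the bound 5/38 is < 1 and informative.)

P[X ≥ 19] ≤ 5/38 ≈ 0.13158.


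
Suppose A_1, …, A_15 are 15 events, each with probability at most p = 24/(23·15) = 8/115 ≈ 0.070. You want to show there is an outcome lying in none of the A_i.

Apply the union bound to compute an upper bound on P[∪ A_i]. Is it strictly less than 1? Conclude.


Union bound: P[∪_{i=1}^{15} A_i] ≤ Σ_i P[A_i] ≤ 15·p = 15·(8/115) = 24/23.
Numerically: 24/23 ≈ 1.043.
Is 24/23 < 1? NO.
Since the bound 24/23 is ≥ 1, the union bound is uninformative here; it does NOT by itself certify existence.

15·p = 24/23 ≈ 1.043; existence NOT certified by the union bound.


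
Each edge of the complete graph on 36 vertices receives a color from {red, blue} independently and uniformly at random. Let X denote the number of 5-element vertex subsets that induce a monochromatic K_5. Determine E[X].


Let X = Σ_S X_S over the C(36, 5) = 376992 subsets S of size 5, where X_S = 1 if the K_5 on S is monochromatic.
For a fixed S, the K_5 on S has C(5, 2) = 10 edges. P[all 10 edges red] = (1/2)^10, and likewise for blue, so P[monochromatic] = 2·(1/2)^10 = 2^{1 − 10} = 1/512.
By linearity of expectation: E[X] = C(36, 5) · 2^{1 − 10} = 376992 · 1/512 = 11781/16.
Numerically: E[X] ≈ 736.3125.

E[X] = C(36,5)·2^(1−C(5,2)) = 11781/16 ≈ 736.3125.


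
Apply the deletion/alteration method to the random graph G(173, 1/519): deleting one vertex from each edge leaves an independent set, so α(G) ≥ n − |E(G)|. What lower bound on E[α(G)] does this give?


E[|E(G)|] = C(173, 2)·p = 14878 · (1/519) = 86/3.
E[α(G)] ≥ n − E[|E(G)|] = 173 − 86/3 = 433/3.
Numerically: ≈ 144.333333.
(This is only a lower bound; the true E[α(G)] may be larger.)

E[α(G)] ≥ 433/3 ≈ 144.333333.


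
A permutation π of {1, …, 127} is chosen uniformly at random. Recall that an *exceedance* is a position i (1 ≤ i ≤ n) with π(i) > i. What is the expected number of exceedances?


Write X = Σ_{i=1}^{127} X_i, where X_i = 1_{π(i) > i}.
For each fixed i, π(i) is uniform over {1, …, 127} (marginal of a uniform permutation), so P[π(i) > i] = (n − i)/n. Summing: Σ_{i=1}^{127} (n − i)/n = (0 + 1 + … + 126)/127 = 127(127 − 1)/(2·127) = (127 − 1)/2.
Hence E[X] = Σ_{i=1}^{127} (127 − i)/127 = 63 ≈ 63.000000.

E[X] = 63 = 63.000000.


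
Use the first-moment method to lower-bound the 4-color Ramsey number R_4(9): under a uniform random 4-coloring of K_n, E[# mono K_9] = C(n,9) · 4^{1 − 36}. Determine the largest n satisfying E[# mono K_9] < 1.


We need C(n, 9) · 4^{1 − 36} < 1, i.e. C(n, 9) < 4^{36 − 1} = 1180591620717411303424.
Check values of n near the boundary:
  n = 913: C(913, 9) = 1167605542753639808390; 1167605542753639808390 < 1180591620717411303424? YES
  n = 914: C(914, 9) = 1179217089587653905932; 1179217089587653905932 < 1180591620717411303424? YES
  n = 915: C(915, 9) = 1190931166636537885130; 1190931166636537885130 < 1180591620717411303424? NO
  n = 916: C(916, 9) = 1202748565202942340440; 1202748565202942340440 < 1180591620717411303424? NO
The largest n with C(n, 9) < 1180591620717411303424 is n = 914 (where E[X] = 294804272396913476483/295147905179352825856 ≈ 0.9988). Hence R_4(9) > 914, i.e. R_4(9) ≥ 915.

Largest n = 914; hence R_4(9) > 914.


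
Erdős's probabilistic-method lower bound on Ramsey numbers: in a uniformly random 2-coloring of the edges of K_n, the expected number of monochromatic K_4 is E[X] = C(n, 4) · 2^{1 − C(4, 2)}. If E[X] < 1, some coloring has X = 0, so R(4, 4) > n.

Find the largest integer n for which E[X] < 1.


We need C(n, 4) · 2^{1 − 6} < 1, i.e. C(n, 4) < 2^{6 − 1} = 32.
Check values of n near the boundary:
  n = 4: C(4, 4) = 1; 1 < 32? YES
  n = 5: C(5, 4) = 5; 5 < 32? YES
  n = 6: C(6, 4) = 15; 15 < 32? YES
  n = 7: C(7, 4) = 35; 35 < 32? NO
The largest n with C(n, 4) < 32 is n = 6 (where E[X] = 15/32 ≈ 0.4688). Hence R(4, 4) > 6, i.e. R(4, 4) ≥ 7.

Largest n = 6; hence R(4, 4) > 6.


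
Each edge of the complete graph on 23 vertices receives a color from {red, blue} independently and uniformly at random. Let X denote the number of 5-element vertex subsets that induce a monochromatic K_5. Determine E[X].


Let X = Σ_S X_S over the C(23, 5) = 33649 subsets S of size 5, where X_S = 1 if the K_5 on S is monochromatic.
For a fixed S, the K_5 on S has C(5, 2) = 10 edges. P[all 10 edges red] = (1/2)^10, and likewise for blue, so P[monochromatic] = 2·(1/2)^10 = 2^{1 − 10} = 1/512.
By linearity: E[X] = C(23, 5) · 2^{1 − 10} = 33649 · 1/512 = 33649/512.
Numerically: E[X] ≈ 65.721.

E[X] = C(23,5)·2^(1−C(5,2)) = 33649/512 ≈ 65.721.


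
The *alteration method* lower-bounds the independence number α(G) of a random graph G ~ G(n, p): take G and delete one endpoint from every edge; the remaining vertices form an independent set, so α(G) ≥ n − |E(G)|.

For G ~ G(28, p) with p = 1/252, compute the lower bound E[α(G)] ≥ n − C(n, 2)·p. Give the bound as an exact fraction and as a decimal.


E[|E(G)|] = C(28, 2)·p = 378 · (1/252) = 3/2.
E[α(G)] ≥ n − E[|E(G)|] = 28 − 3/2 = 53/2.
Numerically: ≈ 26.500000.
(This is only a lower bound; the true E[α(G)] may be larger.)

E[α(G)] ≥ 53/2 ≈ 26.500000.


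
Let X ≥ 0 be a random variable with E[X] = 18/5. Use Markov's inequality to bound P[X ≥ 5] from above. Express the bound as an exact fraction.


μ = E[X] = 18/5, a = 5.
Markov: P[X ≥ 5] ≤ μ/a = (18/5)/5 = 18/25.
Numerically: ≈ 0.720.
(Since a = 5 > μ = 3.600, the bound 18/25 is < 1 and informative.)

P[X ≥ 5] ≤ 18/25 ≈ 0.720.


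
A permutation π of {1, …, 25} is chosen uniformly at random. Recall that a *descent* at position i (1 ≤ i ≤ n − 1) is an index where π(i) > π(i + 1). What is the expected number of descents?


Write X = Σ X_I over i = 1, …, 24, with X_I the indicator of one descent.
There are 24 indicators.
For each fixed i, the pair (π(i), π(i+1)) is a uniformly random ordered pair of distinct values from {1, …, 25}; by symmetry P[π(i) > π(i+1)] = 1/2.
By linearity: E[X] = 24 · (1/2) = (25 − 1) · (1/2) = 12 ≈ 12.000000.

E[X] = 12 = 12.000000.


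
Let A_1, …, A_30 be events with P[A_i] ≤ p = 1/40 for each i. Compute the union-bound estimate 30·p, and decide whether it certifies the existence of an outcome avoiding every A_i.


Union bound: P[∪_{i=1}^{30} A_i] ≤ Σ_i P[A_i] ≤ 30·p = 30·(1/40) = 3/4.
Numerically: 3/4 ≈ 0.750.
Is 3/4 < 1? YES.
Since P[∪ A_i] ≤ 3/4 < 1, the complement has P[∩ A_i^c] ≥ 1 − 3/4 = 1/4 > 0, so some outcome avoids every A_i.

30·p = 3/4 ≈ 0.750; existence CERTIFIED by the union bound.


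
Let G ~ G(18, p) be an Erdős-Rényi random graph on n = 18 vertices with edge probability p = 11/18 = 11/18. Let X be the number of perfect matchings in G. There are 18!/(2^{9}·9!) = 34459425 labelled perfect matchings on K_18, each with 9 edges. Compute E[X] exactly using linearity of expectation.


K_18 has 18!/(2^{9}·9!) = 34459425 labelled perfect matchings.
For each such perfect matching H, let X_H = 1 if all 9 edges of H are present in G. Then P[X_H = 1] = p^{9} = (11/18)^{9} = 2357947691/198359290368.
By linearity of expectation: E[X] = Σ_H E[X_H] = 34459425 · p^{9} = 34459425 · 2357947691/198359290368 = 1003129896443675/2448880128.
Numerically: E[X] ≈ 4.1e+05.

E[X] = 34459425 · (11/18)^{9} = 1003129896443675/2448880128 ≈ 4.1e+05.


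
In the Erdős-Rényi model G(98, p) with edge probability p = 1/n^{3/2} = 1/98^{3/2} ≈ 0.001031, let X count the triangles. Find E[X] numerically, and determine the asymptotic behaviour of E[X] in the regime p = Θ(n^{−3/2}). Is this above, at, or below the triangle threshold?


Number of potential triangles: C(98, 3) = 152096.
Each occurs with probability p³ ≈ (0.001031)³ ≈ 1.095173e-09.
By linearity: E[X] = C(98, 3)·p³ ≈ 152096 · 1.095173e-09 ≈ 0.0002.
Since α = 3/2 > 1, p = c/n^{3/2} = o(1/n) is below the triangle threshold p ~ 1/n. Asymptotically E[X] ~ (c³/6)·n^{3(1−α)} = (1³/6)·n^{-1.5} → 0, so by Markov's inequality G has no triangles w.h.p.

E[X] ≈ 0.0002; in regime p = Θ(1/n^{3/2}) E[X] tends to 0 (below the triangle threshold p ~ 1/n).


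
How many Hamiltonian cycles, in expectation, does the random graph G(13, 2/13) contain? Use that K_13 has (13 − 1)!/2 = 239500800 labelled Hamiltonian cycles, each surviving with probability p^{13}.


K_13 has (13 − 1)!/2 = 239500800 labelled Hamiltonian cycles.
For each such Hamiltonian cycle H, let X_H = 1 if all 13 edges of H are present in G. Then P[X_H = 1] = p^{13} = (2/13)^{13} = 8192/302875106592253.
By linearity of expectation: E[X] = Σ_H E[X_H] = 239500800 · p^{13} = 239500800 · 8192/302875106592253 = 1961990553600/302875106592253.
Numerically: E[X] ≈ 0.00648.

E[X] = 239500800 · (2/13)^{13} = 1961990553600/302875106592253 ≈ 0.00648.


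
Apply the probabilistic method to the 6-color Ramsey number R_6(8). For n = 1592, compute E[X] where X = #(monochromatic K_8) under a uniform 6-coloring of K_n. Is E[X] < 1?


E[X] = C(1592, 8) · 6^{1 − 28} = 1005480414540892933435 · 6^{−27} = 1005480414540892933435/1023490369077469249536.
As a reduced fraction: E[X] = 1005480414540892933435/1023490369077469249536 ≈ 0.9824034.
Is E[X] < 1? YES.
Since E[X] < 1, there exists a 6-coloring of K_{1592} with no monochromatic K_8; hence R_6(8) > 1592.

E[X] = 1005480414540892933435/1023490369077469249536 ≈ 0.9824034; E[X] < 1, so R_6(8) > 1592.


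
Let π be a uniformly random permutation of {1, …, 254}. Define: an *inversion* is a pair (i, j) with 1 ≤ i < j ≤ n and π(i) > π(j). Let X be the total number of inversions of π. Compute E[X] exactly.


Write X = Σ X_I over the C(254, 2) = 32131 pairs i < j, with X_I the indicator of one inversion.
There are 32131 indicators.
For each fixed pair i < j, the values π(i) and π(j) are two distinct elements of {1, …, 254} in uniformly random order; by symmetry P[π(i) > π(j)] = 1/2.
By linearity: E[X] = 32131 · (1/2) = C(254, 2) · (1/2) = 32131/2 = 32131/2 ≈ 16065.50000.

E[X] = 32131/2 = 16065.50000.


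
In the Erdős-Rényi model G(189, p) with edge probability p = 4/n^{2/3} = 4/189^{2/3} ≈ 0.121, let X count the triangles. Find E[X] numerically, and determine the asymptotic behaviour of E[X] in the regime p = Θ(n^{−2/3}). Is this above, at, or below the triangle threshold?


Number of potential triangles: C(189, 3) = 1107414.
Each occurs with probability p³ ≈ (0.121)³ ≈ 1.79166e-03.
By linearity: E[X] = C(189, 3)·p³ ≈ 1107414 · 1.79166e-03 ≈ 1984.113.
Since α = 2/3 < 1, p = c/n^{2/3} ≫ 1/n is above the triangle threshold p ~ 1/n. Asymptotically E[X] ~ (c³/6)·n^{3(1−α)} = (4³/6)·n^{1} → ∞; triangles are abundant w.h.p.

E[X] ≈ 1984.113; in regime p = Θ(1/n^{2/3}) E[X] diverges (above the triangle threshold p ~ 1/n).


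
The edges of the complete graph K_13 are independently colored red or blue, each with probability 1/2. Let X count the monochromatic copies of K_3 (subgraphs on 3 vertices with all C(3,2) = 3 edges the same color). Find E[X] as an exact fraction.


Let X = Σ_S X_S over the C(13, 3) = 286 subsets S of size 3, where X_S = 1 if the K_3 on S is monochromatic.
For a fixed S, the K_3 on S has C(3, 2) = 3 edges. P[all 3 edges red] = (1/2)^3, and likewise for blue, so P[monochromatic] = 2·(1/2)^3 = 2^{1 − 3} = 1/4.
Summing: E[X] = C(13, 3) · 2^{1 − 3} = 286 · 1/4 = 143/2.
Numerically: E[X] ≈ 71.500.

E[X] = C(13,3)·2^(1−C(3,2)) = 143/2 ≈ 71.500.


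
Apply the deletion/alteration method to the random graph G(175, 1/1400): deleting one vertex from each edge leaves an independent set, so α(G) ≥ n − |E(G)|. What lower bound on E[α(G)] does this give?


E[|E(G)|] = C(175, 2)·p = 15225 · (1/1400) = 87/8.
E[α(G)] ≥ n − E[|E(G)|] = 175 − 87/8 = 1313/8.
Numerically: ≈ 164.125000.
(This is only a lower bound; the true E[α(G)] may be larger.)

E[α(G)] ≥ 1313/8 ≈ 164.125000.


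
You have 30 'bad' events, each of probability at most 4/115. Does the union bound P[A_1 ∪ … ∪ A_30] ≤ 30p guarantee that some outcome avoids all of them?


Union bound: P[∪_{i=1}^{30} A_i] ≤ Σ_i P[A_i] ≤ 30·p = 30·(4/115) = 24/23.
Numerically: 24/23 ≈ 1.043.
Is 24/23 < 1? NO.
Since the bound 24/23 is ≥ 1, the union bound is uninformative here; it does NOT by itself certify existence.

30·p = 24/23 ≈ 1.043; existence NOT certified by the union bound.


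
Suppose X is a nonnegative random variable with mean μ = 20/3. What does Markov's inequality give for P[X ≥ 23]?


μ = E[X] = 20/3, a = 23.
Markov: P[X ≥ 23] ≤ μ/a = (20/3)/23 = 20/69.
Numerically: ≈ 0.290.
(Since a = 23 > μ = 6.667, the bound 20/69 is < 1 and informative.)

P[X ≥ 23] ≤ 20/69 ≈ 0.290.


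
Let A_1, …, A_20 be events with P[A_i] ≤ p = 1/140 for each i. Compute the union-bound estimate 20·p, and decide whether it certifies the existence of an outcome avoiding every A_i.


Union bound: P[∪_{i=1}^{20} A_i] ≤ Σ_i P[A_i] ≤ 20·p = 20·(1/140) = 1/7.
Numerically: 1/7 ≈ 0.1429.
Is 1/7 < 1? YES.
Since P[∪ A_i] ≤ 1/7 < 1, the complement has P[∩ A_i^c] ≥ 1 − 1/7 = 6/7 > 0, so some outcome avoids every A_i.

20·p = 1/7 ≈ 0.1429; existence CERTIFIED by the union bound.


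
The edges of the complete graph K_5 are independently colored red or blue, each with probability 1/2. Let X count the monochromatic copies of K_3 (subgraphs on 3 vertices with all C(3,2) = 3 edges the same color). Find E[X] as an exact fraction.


Let X = Σ_S X_S over the C(5, 3) = 10 subsets S of size 3, where X_S = 1 if the K_3 on S is monochromatic.
For a fixed S, the K_3 on S has C(3, 2) = 3 edges. P[all 3 edges red] = (1/2)^3, and likewise for blue, so P[monochromatic] = 2·(1/2)^3 = 2^{1 − 3} = 1/4.
By linearity: E[X] = C(5, 3) · 2^{1 − 3} = 10 · 1/4 = 5/2.
Numerically: E[X] ≈ 2.50000.

E[X] = C(5,3)·2^(1−C(3,2)) = 5/2 ≈ 2.50000.


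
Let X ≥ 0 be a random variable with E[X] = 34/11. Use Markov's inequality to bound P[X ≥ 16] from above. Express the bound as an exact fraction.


μ = E[X] = 34/11, a = 16.
Markov: P[X ≥ 16] ≤ μ/a = (34/11)/16 = 17/88.
Numerically: ≈ 0.193182.
(Since a = 16 > μ = 3.090909, the bound 17/88 is < 1 and informative.)

P[X ≥ 16] ≤ 17/88 ≈ 0.193182.


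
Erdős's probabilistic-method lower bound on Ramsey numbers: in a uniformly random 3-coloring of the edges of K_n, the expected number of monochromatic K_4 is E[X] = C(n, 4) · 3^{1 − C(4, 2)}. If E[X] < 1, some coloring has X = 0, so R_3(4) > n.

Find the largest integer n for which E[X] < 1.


We need C(n, 4) · 3^{1 − 6} < 1, i.e. C(n, 4) < 3^{6 − 1} = 243.
Check values of n near the boundary:
  n = 7: C(7, 4) = 35; 35 < 243? YES
  n = 8: C(8, 4) = 70; 70 < 243? YES
  n = 9: C(9, 4) = 126; 126 < 243? YES
  n = 10: C(10, 4) = 210; 210 < 243? YES
  n = 11: C(11, 4) = 330; 330 < 243? NO
The largest n with C(n, 4) < 243 is n = 10 (where E[X] = 70/81 ≈ 0.86420). Hence R_3(4) > 10, i.e. R_3(4) ≥ 11.

Largest n = 10; hence R_3(4) > 10.


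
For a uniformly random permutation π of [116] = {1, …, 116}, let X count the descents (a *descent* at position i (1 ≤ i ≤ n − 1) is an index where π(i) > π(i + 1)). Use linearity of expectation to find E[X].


Write X = Σ X_I over i = 1, …, 115, with X_I the indicator of one descent.
There are 115 indicators.
For each fixed i, the pair (π(i), π(i+1)) is a uniformly random ordered pair of distinct values from {1, …, 116}; by symmetry P[π(i) > π(i+1)] = 1/2.
By linearity: E[X] = 115 · (1/2) = (116 − 1) · (1/2) = 115/2 ≈ 57.500000.

E[X] = 115/2 = 57.500000.


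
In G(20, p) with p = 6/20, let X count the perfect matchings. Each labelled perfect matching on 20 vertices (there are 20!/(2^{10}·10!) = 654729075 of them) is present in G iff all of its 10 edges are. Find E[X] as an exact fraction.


K_20 has 20!/(2^{10}·10!) = 654729075 labelled perfect matchings.
For each such perfect matching H, let X_H = 1 if all 10 edges of H are present in G. Then P[X_H = 1] = p^{10} = (3/10)^{10} = 59049/10000000000.
By linearity of expectation: E[X] = Σ_H E[X_H] = 654729075 · p^{10} = 654729075 · 59049/10000000000 = 1546443885987/400000000.
Numerically: E[X] ≈ 3866.1.

E[X] = 654729075 · (3/10)^{10} = 1546443885987/400000000 ≈ 3866.1.


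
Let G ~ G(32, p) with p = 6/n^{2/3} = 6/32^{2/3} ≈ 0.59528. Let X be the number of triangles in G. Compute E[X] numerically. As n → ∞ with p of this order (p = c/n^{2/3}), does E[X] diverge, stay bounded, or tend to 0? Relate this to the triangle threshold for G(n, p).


Number of potential triangles: C(32, 3) = 4960.
Each occurs with probability p³ ≈ (0.59528)³ ≈ 2.1093750e-01.
By linearity: E[X] = C(32, 3)·p³ ≈ 4960 · 2.1093750e-01 ≈ 1046.25000.
Since α = 2/3 < 1, p = c/n^{2/3} ≫ 1/n is above the triangle threshold p ~ 1/n. Asymptotically E[X] ~ (c³/6)·n^{3(1−α)} = (6³/6)·n^{1} → ∞; triangles are abundant w.h.p.

E[X] ≈ 1046.25000; in regime p = Θ(1/n^{2/3}) E[X] diverges (above the triangle threshold p ~ 1/n).


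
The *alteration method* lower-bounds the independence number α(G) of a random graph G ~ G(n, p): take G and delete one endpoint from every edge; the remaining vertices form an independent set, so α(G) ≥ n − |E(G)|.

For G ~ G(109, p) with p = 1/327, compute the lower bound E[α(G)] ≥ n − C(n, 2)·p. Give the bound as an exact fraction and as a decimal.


E[|E(G)|] = C(109, 2)·p = 5886 · (1/327) = 18.
E[α(G)] ≥ n − E[|E(G)|] = 109 − 18 = 91.
Numerically: ≈ 91.000.
(This is only a lower bound; the true E[α(G)] may be larger.)

E[α(G)] ≥ 91 ≈ 91.000.


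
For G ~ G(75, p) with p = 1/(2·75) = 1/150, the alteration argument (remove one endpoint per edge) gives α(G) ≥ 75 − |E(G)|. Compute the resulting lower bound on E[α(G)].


E[|E(G)|] = C(75, 2)·p = 2775 · (1/150) = 37/2.
E[α(G)] ≥ n − E[|E(G)|] = 75 − 37/2 = 113/2.
Numerically: ≈ 56.500.
(This is only a lower bound; the true E[α(G)] may be larger.)

E[α(G)] ≥ 113/2 ≈ 56.500.


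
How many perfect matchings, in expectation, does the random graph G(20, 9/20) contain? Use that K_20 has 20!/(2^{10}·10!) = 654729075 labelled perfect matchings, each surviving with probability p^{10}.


K_20 has 20!/(2^{10}·10!) = 654729075 labelled perfect matchings.
For each such perfect matching H, let X_H = 1 if all 10 edges of H are present in G. Then P[X_H = 1] = p^{10} = (9/20)^{10} = 3486784401/10240000000000.
By linearity: E[X] = Σ_H E[X_H] = 654729075 · p^{10} = 654729075 · 3486784401/10240000000000 = 91315965023646363/409600000000.
Numerically: E[X] ≈ 2.23e+05.

E[X] = 654729075 · (9/20)^{10} = 91315965023646363/409600000000 ≈ 2.23e+05.


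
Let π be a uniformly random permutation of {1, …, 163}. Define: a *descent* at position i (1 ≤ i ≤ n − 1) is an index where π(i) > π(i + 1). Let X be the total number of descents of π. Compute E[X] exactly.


Write X = Σ X_I over i = 1, …, 162, with X_I the indicator of one descent.
There are 162 indicators.
For each fixed i, the pair (π(i), π(i+1)) is a uniformly random ordered pair of distinct values from {1, …, 163}; by symmetry P[π(i) > π(i+1)] = 1/2.
By linearity: E[X] = 162 · (1/2) = (163 − 1) · (1/2) = 81 ≈ 81.0000.

E[X] = 81 = 81.0000.


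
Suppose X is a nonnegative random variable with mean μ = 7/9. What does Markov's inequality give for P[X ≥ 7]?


μ = E[X] = 7/9, a = 7.
Markov: P[X ≥ 7] ≤ μ/a = (7/9)/7 = 1/9.
Numerically: ≈ 0.1111.
(Since a = 7 > μ = 0.7778, the bound 1/9 is < 1 and informative.)

P[X ≥ 7] ≤ 1/9 ≈ 0.1111.


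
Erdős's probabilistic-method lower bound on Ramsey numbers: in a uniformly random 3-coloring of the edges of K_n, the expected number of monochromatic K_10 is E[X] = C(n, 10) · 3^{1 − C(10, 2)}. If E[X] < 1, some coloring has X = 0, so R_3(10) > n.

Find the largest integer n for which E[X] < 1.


We need C(n, 10) · 3^{1 − 45} < 1, i.e. C(n, 10) < 3^{45 − 1} = 984770902183611232881.
Check values of n near the boundary:
  n = 568: C(568, 10) = 889446337783744949208; 889446337783744949208 < 984770902183611232881? YES
  n = 569: C(569, 10) = 905357721286137524328; 905357721286137524328 < 984770902183611232881? YES
  n = 570: C(570, 10) = 921524823451961408691; 921524823451961408691 < 984770902183611232881? YES
  n = 571: C(571, 10) = 937951290893172842001; 937951290893172842001 < 984770902183611232881? YES
  n = 572: C(572, 10) = 954640815642161682606; 954640815642161682606 < 984770902183611232881? YES
  n = 573: C(573, 10) = 971597135635805762226; 971597135635805762226 < 984770902183611232881? YES
  n = 574: C(574, 10) = 988824035203816502691; 988824035203816502691 < 984770902183611232881? NO
The largest n with C(n, 10) < 984770902183611232881 is n = 573 (where E[X] = 35985079097622435638/36472996377170786403 ≈ 0.986623). Hence R_3(10) > 573, i.e. R_3(10) ≥ 574.

Largest n = 573; hence R_3(10) > 573.


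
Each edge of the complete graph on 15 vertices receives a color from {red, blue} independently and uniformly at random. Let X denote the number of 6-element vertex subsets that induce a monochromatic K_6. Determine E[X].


Let X = Σ_S X_S over the C(15, 6) = 5005 subsets S of size 6, where X_S = 1 if the K_6 on S is monochromatic.
For a fixed S, the K_6 on S has C(6, 2) = 15 edges. P[all 15 edges red] = (1/2)^15, and likewise for blue, so P[monochromatic] = 2·(1/2)^15 = 2^{1 − 15} = 1/16384.
Summing: E[X] = C(15, 6) · 2^{1 − 15} = 5005 · 1/16384 = 5005/16384.
Numerically: E[X] ≈ 0.305481.

E[X] = C(15,6)·2^(1−C(6,2)) = 5005/16384 ≈ 0.305481.


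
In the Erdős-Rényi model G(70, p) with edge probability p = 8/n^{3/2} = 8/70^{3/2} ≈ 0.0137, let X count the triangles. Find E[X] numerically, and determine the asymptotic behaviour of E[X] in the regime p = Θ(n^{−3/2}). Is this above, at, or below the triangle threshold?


Number of potential triangles: C(70, 3) = 54740.
Each occurs with probability p³ ≈ (0.0137)³ ≈ 2.54876e-06.
By linearity: E[X] = C(70, 3)·p³ ≈ 54740 · 2.54876e-06 ≈ 0.140.
Since α = 3/2 > 1, p = c/n^{3/2} = o(1/n) is below the triangle threshold p ~ 1/n. Asymptotically E[X] ~ (c³/6)·n^{3(1−α)} = (8³/6)·n^{-1.5} → 0, so by Markov's inequality G has no triangles w.h.p.

E[X] ≈ 0.140; in regime p = Θ(1/n^{3/2}) E[X] tends to 0 (below the triangle threshold p ~ 1/n).


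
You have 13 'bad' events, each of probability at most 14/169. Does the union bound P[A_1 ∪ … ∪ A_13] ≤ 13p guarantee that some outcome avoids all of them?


Union bound: P[∪_{i=1}^{13} A_i] ≤ Σ_i P[A_i] ≤ 13·p = 13·(14/169) = 14/13.
Numerically: 14/13 ≈ 1.0769.
Is 14/13 < 1? NO.
Since the bound 14/13 is ≥ 1, the union bound is uninformative here; it does NOT by itself certify existence.

13·p = 14/13 ≈ 1.0769; existence NOT certified by the union bound.


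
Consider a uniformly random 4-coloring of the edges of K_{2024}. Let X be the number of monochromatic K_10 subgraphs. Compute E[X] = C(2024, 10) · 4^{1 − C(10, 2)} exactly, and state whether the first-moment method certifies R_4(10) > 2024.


E[X] = C(2024, 10) · 4^{1 − 45} = 310936101848269937576192656 · 4^{−44} = 310936101848269937576192656/309485009821345068724781056.
As a reduced fraction: E[X] = 19433506365516871098512041/19342813113834066795298816 ≈ 1.005.
Is E[X] < 1? NO.
Since E[X] ≥ 1, the first-moment bound is inconclusive at n = 2024; it does NOT by itself certify R_4(10) > 2024.

E[X] = 19433506365516871098512041/19342813113834066795298816 ≈ 1.005; E[X] ≥ 1; first-moment method inconclusive here.


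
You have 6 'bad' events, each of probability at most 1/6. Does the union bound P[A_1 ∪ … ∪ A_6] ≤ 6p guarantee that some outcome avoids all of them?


Union bound: P[∪_{i=1}^{6} A_i] ≤ Σ_i P[A_i] ≤ 6·p = 6·(1/6) = 1.
Numerically: 1 ≈ 1.000.
Is 1 < 1? NO.
Since the bound 1 is ≥ 1, the union bound is uninformative here; it does NOT by itself certify existence.

6·p = 1 ≈ 1.000; existence NOT certified by the union bound.


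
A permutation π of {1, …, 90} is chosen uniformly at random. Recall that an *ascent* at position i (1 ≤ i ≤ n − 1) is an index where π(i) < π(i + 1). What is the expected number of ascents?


Write X = Σ X_I over i = 1, …, 89, with X_I the indicator of one ascent.
There are 89 indicators.
For each fixed i, the pair (π(i), π(i+1)) is a uniformly random ordered pair of distinct values from {1, …, 90}; by symmetry P[π(i) < π(i+1)] = 1/2.
By linearity: E[X] = 89 · (1/2) = (90 − 1) · (1/2) = 89/2 ≈ 44.50000.

E[X] = 89/2 = 44.50000.


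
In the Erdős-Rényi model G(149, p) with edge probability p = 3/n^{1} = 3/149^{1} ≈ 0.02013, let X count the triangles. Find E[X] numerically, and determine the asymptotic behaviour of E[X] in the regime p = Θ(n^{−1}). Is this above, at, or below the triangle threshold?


Number of potential triangles: C(149, 3) = 540274.
Each occurs with probability p³ ≈ (0.02013)³ ≈ 8.162157e-06.
By linearity: E[X] = C(149, 3)·p³ ≈ 540274 · 8.162157e-06 ≈ 4.4098.
Here α = 1, so p = 3/n is exactly at the triangle threshold p ~ 1/n. Asymptotically E[X] → c³/6 = 3³/6 = 9/2 ≈ 4.5000, a bounded constant. In this regime the triangle count is asymptotically Poisson(c³/6).

E[X] ≈ 4.4098; in regime p = Θ(1/n^{1}) E[X] stays bounded (at the triangle threshold p ~ 1/n).


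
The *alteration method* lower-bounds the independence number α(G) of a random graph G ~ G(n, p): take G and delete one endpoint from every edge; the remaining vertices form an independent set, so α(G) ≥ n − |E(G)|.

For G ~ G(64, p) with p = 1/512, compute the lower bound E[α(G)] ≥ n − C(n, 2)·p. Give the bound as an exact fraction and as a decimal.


E[|E(G)|] = C(64, 2)·p = 2016 · (1/512) = 63/16.
E[α(G)] ≥ n − E[|E(G)|] = 64 − 63/16 = 961/16.
Numerically: ≈ 60.062.
(This is only a lower bound; the true E[α(G)] may be larger.)

E[α(G)] ≥ 961/16 ≈ 60.062.


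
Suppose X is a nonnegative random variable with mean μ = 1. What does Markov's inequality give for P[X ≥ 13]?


μ = E[X] = 1, a = 13.
Markov: P[X ≥ 13] ≤ μ/a = (1)/13 = 1/13.
Numerically: ≈ 0.07692.
(Since a = 13 > μ = 1.00000, the bound 1/13 is < 1 and informative.)

P[X ≥ 13] ≤ 1/13 ≈ 0.07692.


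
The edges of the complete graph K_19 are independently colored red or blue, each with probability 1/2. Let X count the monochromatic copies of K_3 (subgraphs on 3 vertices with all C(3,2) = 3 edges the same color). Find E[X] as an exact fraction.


Let X = Σ_S X_S over the C(19, 3) = 969 subsets S of size 3, where X_S = 1 if the K_3 on S is monochromatic.
For a fixed S, the K_3 on S has C(3, 2) = 3 edges. P[all 3 edges red] = (1/2)^3, and likewise for blue, so P[monochromatic] = 2·(1/2)^3 = 2^{1 − 3} = 1/4.
By linearity of expectation: E[X] = C(19, 3) · 2^{1 − 3} = 969 · 1/4 = 969/4.
Numerically: E[X] ≈ 242.25000.

E[X] = C(19,3)·2^(1−C(3,2)) = 969/4 ≈ 242.25000.


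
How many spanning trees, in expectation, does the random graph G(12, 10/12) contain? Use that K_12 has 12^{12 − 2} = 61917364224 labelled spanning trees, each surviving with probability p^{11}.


K_12 has 12^{12 − 2} = 61917364224 labelled spanning trees.
For each such spanning tree H, let X_H = 1 if all 11 edges of H are present in G. Then P[X_H = 1] = p^{11} = (5/6)^{11} = 48828125/362797056.
By linearity of expectation: E[X] = Σ_H E[X_H] = 61917364224 · p^{11} = 61917364224 · 48828125/362797056 = 25000000000/3.
Numerically: E[X] ≈ 8.333e+09.

E[X] = 61917364224 · (5/6)^{11} = 25000000000/3 ≈ 8.333e+09.


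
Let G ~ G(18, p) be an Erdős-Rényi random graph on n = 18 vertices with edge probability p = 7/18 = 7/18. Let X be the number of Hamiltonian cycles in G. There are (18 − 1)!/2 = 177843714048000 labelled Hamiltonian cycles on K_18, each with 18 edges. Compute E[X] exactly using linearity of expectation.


K_18 has (18 − 1)!/2 = 177843714048000 labelled Hamiltonian cycles.
For each such Hamiltonian cycle H, let X_H = 1 if all 18 edges of H are present in G. Then P[X_H = 1] = p^{18} = (7/18)^{18} = 1628413597910449/39346408075296537575424.
Summing the indicators: E[X] = Σ_H E[X_H] = 177843714048000 · p^{18} = 177843714048000 · 1628413597910449/39346408075296537575424 = 24246874921186846803875/3294258113514384.
Numerically: E[X] ≈ 7.3603e+06.

E[X] = 177843714048000 · (7/18)^{18} = 24246874921186846803875/3294258113514384 ≈ 7.3603e+06.


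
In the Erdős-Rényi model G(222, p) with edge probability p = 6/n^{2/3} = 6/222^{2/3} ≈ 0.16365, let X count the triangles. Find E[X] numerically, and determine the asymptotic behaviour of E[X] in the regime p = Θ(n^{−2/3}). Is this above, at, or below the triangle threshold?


Number of potential triangles: C(222, 3) = 1798940.
Each occurs with probability p³ ≈ (0.16365)³ ≈ 4.38276114e-03.
By linearity: E[X] = C(222, 3)·p³ ≈ 1798940 · 4.38276114e-03 ≈ 7884.324324.
Since α = 2/3 < 1, p = c/n^{2/3} ≫ 1/n is above the triangle threshold p ~ 1/n. Asymptotically E[X] ~ (c³/6)·n^{3(1−α)} = (6³/6)·n^{1} → ∞; triangles are abundant w.h.p.

E[X] ≈ 7884.324324; in regime p = Θ(1/n^{2/3}) E[X] diverges (above the triangle threshold p ~ 1/n).


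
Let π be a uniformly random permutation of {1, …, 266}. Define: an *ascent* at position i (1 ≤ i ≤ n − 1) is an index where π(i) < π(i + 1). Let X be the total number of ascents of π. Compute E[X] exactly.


Write X = Σ X_I over i = 1, …, 265, with X_I the indicator of one ascent.
There are 265 indicators.
For each fixed i, the pair (π(i), π(i+1)) is a uniformly random ordered pair of distinct values from {1, …, 266}; by symmetry P[π(i) < π(i+1)] = 1/2.
By linearity: E[X] = 265 · (1/2) = (266 − 1) · (1/2) = 265/2 ≈ 132.50000.

E[X] = 265/2 = 132.50000.


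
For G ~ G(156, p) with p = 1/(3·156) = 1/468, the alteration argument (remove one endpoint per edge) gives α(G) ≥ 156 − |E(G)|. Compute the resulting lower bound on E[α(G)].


E[|E(G)|] = C(156, 2)·p = 12090 · (1/468) = 155/6.
E[α(G)] ≥ n − E[|E(G)|] = 156 − 155/6 = 781/6.
Numerically: ≈ 130.166667.
(This is only a lower bound; the true E[α(G)] may be larger.)

E[α(G)] ≥ 781/6 ≈ 130.166667.


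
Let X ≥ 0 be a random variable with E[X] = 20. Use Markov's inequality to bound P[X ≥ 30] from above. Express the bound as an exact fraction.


μ = E[X] = 20, a = 30.
Markov: P[X ≥ 30] ≤ μ/a = (20)/30 = 2/3.
Numerically: ≈ 0.66667.
(Since a = 30 > μ = 20.00000, the bound 2/3 is < 1 and informative.)

P[X ≥ 30] ≤ 2/3 ≈ 0.66667.


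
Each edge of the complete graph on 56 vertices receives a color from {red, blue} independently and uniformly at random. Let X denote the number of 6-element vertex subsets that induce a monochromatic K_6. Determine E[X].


Let X = Σ_S X_S over the C(56, 6) = 32468436 subsets S of size 6, where X_S = 1 if the K_6 on S is monochromatic.
For a fixed S, the K_6 on S has C(6, 2) = 15 edges. P[all 15 edges red] = (1/2)^15, and likewise for blue, so P[monochromatic] = 2·(1/2)^15 = 2^{1 − 15} = 1/16384.
Summing: E[X] = C(56, 6) · 2^{1 − 15} = 32468436 · 1/16384 = 8117109/4096.
Numerically: E[X] ≈ 1981.716064.

E[X] = C(56,6)·2^(1−C(6,2)) = 8117109/4096 ≈ 1981.716064.


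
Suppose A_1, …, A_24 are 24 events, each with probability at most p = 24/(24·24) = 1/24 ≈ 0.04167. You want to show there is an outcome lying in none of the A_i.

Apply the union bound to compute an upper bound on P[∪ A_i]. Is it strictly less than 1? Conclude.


Union bound: P[∪_{i=1}^{24} A_i] ≤ Σ_i P[A_i] ≤ 24·p = 24·(1/24) = 1.
Numerically: 1 ≈ 1.00000.
Is 1 < 1? NO.
Since the bound 1 is ≥ 1, the union bound is uninformative here; it does NOT by itself certify existence.

24·p = 1 ≈ 1.00000; existence NOT certified by the union bound.


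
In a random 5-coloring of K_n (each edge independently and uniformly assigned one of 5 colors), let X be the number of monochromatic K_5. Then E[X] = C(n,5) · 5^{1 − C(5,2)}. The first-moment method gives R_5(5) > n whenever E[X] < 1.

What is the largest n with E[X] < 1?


We need C(n, 5) · 5^{1 − 10} < 1, i.e. C(n, 5) < 5^{10 − 1} = 1953125.
Check values of n near the boundary:
  n = 44: C(44, 5) = 1086008; 1086008 < 1953125? YES
  n = 45: C(45, 5) = 1221759; 1221759 < 1953125? YES
  n = 46: C(46, 5) = 1370754; 1370754 < 1953125? YES
  n = 47: C(47, 5) = 1533939; 1533939 < 1953125? YES
  n = 48: C(48, 5) = 1712304; 1712304 < 1953125? YES
  n = 49: C(49, 5) = 1906884; 1906884 < 1953125? YES
  n = 50: C(50, 5) = 2118760; 2118760 < 1953125? NO
  n = 51: C(51, 5) = 2349060; 2349060 < 1953125? NO
  n = 52: C(52, 5) = 2598960; 2598960 < 1953125? NO
The largest n with C(n, 5) < 1953125 is n = 49 (where E[X] = 1906884/1953125 ≈ 0.976). Hence R_5(5) > 49, i.e. R_5(5) ≥ 50.

Largest n = 49; hence R_5(5) > 49.


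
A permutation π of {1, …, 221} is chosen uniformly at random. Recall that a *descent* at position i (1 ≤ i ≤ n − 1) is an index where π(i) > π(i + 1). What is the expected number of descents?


Write X = Σ X_I over i = 1, …, 220, with X_I the indicator of one descent.
There are 220 indicators.
For each fixed i, the pair (π(i), π(i+1)) is a uniformly random ordered pair of distinct values from {1, …, 221}; by symmetry P[π(i) > π(i+1)] = 1/2.
By linearity: E[X] = 220 · (1/2) = (221 − 1) · (1/2) = 110 ≈ 110.0000.

E[X] = 110 = 110.0000.


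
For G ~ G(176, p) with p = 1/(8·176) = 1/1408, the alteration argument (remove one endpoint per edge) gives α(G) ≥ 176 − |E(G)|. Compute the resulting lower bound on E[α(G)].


E[|E(G)|] = C(176, 2)·p = 15400 · (1/1408) = 175/16.
E[α(G)] ≥ n − E[|E(G)|] = 176 − 175/16 = 2641/16.
Numerically: ≈ 165.062500.
(This is only a lower bound; the true E[α(G)] may be larger.)

E[α(G)] ≥ 2641/16 ≈ 165.062500.


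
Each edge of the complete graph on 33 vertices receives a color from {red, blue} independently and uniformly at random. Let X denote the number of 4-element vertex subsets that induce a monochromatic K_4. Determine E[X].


Let X = Σ_S X_S over the C(33, 4) = 40920 subsets S of size 4, where X_S = 1 if the K_4 on S is monochromatic.
For a fixed S, the K_4 on S has C(4, 2) = 6 edges. P[all 6 edges red] = (1/2)^6, and likewise for blue, so P[monochromatic] = 2·(1/2)^6 = 2^{1 − 6} = 1/32.
By linearity: E[X] = C(33, 4) · 2^{1 − 6} = 40920 · 1/32 = 5115/4.
Numerically: E[X] ≈ 1278.75000.

E[X] = C(33,4)·2^(1−C(4,2)) = 5115/4 ≈ 1278.75000.
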